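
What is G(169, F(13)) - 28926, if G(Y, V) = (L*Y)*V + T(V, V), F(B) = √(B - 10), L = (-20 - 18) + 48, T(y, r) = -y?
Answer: -28926 + 1689*√3 ≈ -26001.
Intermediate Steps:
L = 10 (L = -38 + 48 = 10)
F(B) = √(-10 + B)
G(Y, V) = -V + 10*V*Y (G(Y, V) = (10*Y)*V - V = 10*V*Y - V = -V + 10*V*Y)
G(169, F(13)) - 28926 = √(-10 + 13)*(-1 + 10*169) - 28926 = √3*(-1 + 1690) - 28926 = √3*1689 - 28926 = 1689*√3 - 28926 = -28926 + 1689*√3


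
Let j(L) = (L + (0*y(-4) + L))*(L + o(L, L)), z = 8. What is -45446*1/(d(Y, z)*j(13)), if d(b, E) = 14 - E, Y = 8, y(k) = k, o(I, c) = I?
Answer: -22723/2028 ≈ -11.205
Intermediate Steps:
j(L) = 4*L² (j(L) = (L + (0*(-4) + L))*(L + L) = (L + (0 + L))*(2*L) = (L + L)*(2*L) = (2*L)*(2*L) = 4*L²)
-45446*1/(d(Y, z)*j(13)) = -45446*1/(676*(14 - 1*8)) = -45446*1/(676*(14 - 8)) = -45446/(6*676) = -45446/4056 = -45446*1/4056 = -22723/2028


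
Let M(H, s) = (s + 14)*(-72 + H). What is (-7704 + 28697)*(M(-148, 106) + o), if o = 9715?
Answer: -350268205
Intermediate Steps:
M(H, s) = (-72 + H)*(14 + s) (M(H, s) = (14 + s)*(-72 + H) = (-72 + H)*(14 + s))
(-7704 + 28697)*(M(-148, 106) + o) = (-7704 + 28697)*((-1008 - 72*106 + 14*(-148) - 148*106) + 9715) = 20993*((-1008 - 7632 - 2072 - 15688) + 9715) = 20993*(-26400 + 9715) = 20993*(-16685) = -350268205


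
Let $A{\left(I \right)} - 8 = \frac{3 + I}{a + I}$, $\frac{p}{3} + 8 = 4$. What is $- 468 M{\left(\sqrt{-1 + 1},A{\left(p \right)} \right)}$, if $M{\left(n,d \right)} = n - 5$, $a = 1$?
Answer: $2340$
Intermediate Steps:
$p = -12$ ($p = -24 + 3 \cdot 4 = -24 + 12 = -12$)
$A{\left(I \right)} = 8 + \frac{3 + I}{1 + I}$
$M{\left(n,d \right)} = -5 + n$
$- 468 M{\left(\sqrt{-1 + 1},A{\left(p \right)} \right)} = - 468 \left(-5 + \sqrt{-1 + 1}\right) = - 468 \left(-5 + \sqrt{0}\right) = - 468 \left(-5 + 0\right) = \left(-468\right) \left(-5\right) = 2340$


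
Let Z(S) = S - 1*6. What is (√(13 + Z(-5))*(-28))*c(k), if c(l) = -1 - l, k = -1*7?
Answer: -168*√2 ≈ -237.59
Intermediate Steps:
k = -7
Z(S) = -6 + S (Z(S) = S - 6 = -6 + S)
(√(13 + Z(-5))*(-28))*c(k) = (√(13 + (-6 - 5))*(-28))*(-1 - 1*(-7)) = (√(13 - 11)*(-28))*(-1 + 7) = (√2*(-28))*6 = -28*√2*6 = -168*√2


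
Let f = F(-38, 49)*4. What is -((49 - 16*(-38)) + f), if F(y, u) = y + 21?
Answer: -589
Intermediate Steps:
F(y, u) = 21 + y
f = -68 (f = (21 - 38)*4 = -17*4 = -68)
-((49 - 16*(-38)) + f) = -((49 - 16*(-38)) - 68) = -((49 + 608) - 68) = -(657 - 68) = -1*589 = -589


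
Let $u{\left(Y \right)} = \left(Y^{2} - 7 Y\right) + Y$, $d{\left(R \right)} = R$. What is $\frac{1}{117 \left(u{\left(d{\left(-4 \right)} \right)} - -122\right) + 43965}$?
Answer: $\frac{1}{62919} \approx 1.5893 \cdot 10^{-5}$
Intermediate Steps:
$u{\left(Y \right)} = Y^{2} - 6 Y$
$\frac{1}{117 \left(u{\left(d{\left(-4 \right)} \right)} - -122\right) + 43965} = \frac{1}{117 \left(- 4 \left(-6 - 4\right) - -122\right) + 43965} = \frac{1}{117 \left(\left(-4\right) \left(-10\right) + 122\right) + 43965} = \frac{1}{117 \left(40 + 122\right) + 43965} = \frac{1}{117 \cdot 162 + 43965} = \frac{1}{18954 + 43965} = \frac{1}{62919}$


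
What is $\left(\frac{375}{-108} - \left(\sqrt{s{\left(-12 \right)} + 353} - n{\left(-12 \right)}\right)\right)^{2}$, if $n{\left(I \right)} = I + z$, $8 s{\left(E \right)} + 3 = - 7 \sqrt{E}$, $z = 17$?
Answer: $\frac{\left(-55 + 9 \sqrt{14} \sqrt{403 - 2 i \sqrt{3}}\right)^{2}}{1296} \approx 297.58 - 2.7845 i$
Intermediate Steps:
$s{\left(E \right)} = - \frac{3}{8} - \frac{7 \sqrt{E}}{8}$ ($s{\left(E \right)} = - \frac{3}{8} + \frac{\left(-7\right) \sqrt{E}}{8} = - \frac{3}{8} - \frac{7 \sqrt{E}}{8}$)
$n{\left(I \right)} = 17 + I$ ($n{\left(I \right)} = I + 17 = 17 + I$)
$\left(\frac{375}{-108} - \left(\sqrt{s{\left(-12 \right)} + 353} - n{\left(-12 \right)}\right)\right)^{2} = \left(\frac{375}{-108} + \left(\left(17 - 12\right) - \sqrt{\left(- \frac{3}{8} - \frac{7 \sqrt{-12}}{8}\right) + 353}\right)\right)^{2} = \left(375 \left(- \frac{1}{108}\right) + \left(5 - \sqrt{\left(- \frac{3}{8} - \frac{7 \cdot 2 i \sqrt{3}}{8}\right) + 353}\right)\right)^{2} = \left(- \frac{125}{36} + \left(5 - \sqrt{\left(- \frac{3}{8} - \frac{7 i \sqrt{3}}{4}\right) + 353}\right)\right)^{2} = \left(- \frac{125}{36} + \left(5 - \sqrt{\frac{2821}{8} - \frac{7 i \sqrt{3}}{4}}\right)\right)^{2} = \left(\frac{55}{36} - \sqrt{\frac{2821}{8} - \frac{7 i \sqrt{3}}{4}}\right)^{2}$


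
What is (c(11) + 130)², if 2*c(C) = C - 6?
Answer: 70225/4 ≈ 17556.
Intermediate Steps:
c(C) = -3 + C/2 (c(C) = (C - 6)/2 = (-6 + C)/2 = -3 + C/2)
(c(11) + 130)² = ((-3 + (½)*11) + 130)² = ((-3 + 11/2) + 130)² = (5/2 + 130)² = (265/2)² = 70225/4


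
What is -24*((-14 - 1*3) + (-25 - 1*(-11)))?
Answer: 744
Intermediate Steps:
-24*((-14 - 1*3) + (-25 - 1*(-11))) = -24*((-14 - 3) + (-25 + 11)) = -24*(-17 - 14) = -24*(-31) = 744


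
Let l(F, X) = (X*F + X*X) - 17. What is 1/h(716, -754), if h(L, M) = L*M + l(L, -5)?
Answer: -1/543436 ≈ -1.8401e-6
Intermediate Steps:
l(F, X) = -17 + X² + F*X (l(F, X) = (F*X + X²) - 17 = (X² + F*X) - 17 = -17 + X² + F*X)
h(L, M) = 8 - 5*L + L*M (h(L, M) = L*M + (-17 + (-5)² + L*(-5)) = L*M + (-17 + 25 - 5*L) = L*M + (8 - 5*L) = 8 - 5*L + L*M)
1/h(716, -754) = 1/(8 - 5*716 + 716*(-754)) = 1/(8 - 3580 - 539864) = 1/(-543436) = -1/543436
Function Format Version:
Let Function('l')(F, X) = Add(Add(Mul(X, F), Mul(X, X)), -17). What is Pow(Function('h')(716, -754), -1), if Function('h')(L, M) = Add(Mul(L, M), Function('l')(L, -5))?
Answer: Rational(-1, 543436) ≈ -1.8401e-6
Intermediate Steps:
Function('l')(F, X) = Add(-17, Pow(X, 2), Mul(F, X)) (Function('l')(F, X) = Add(Add(Mul(F, X), Pow(X, 2)), -17) = Add(Add(Pow(X, 2), Mul(F, X)), -17) = Add(-17, Pow(X, 2), Mul(F, X)))
Function('h')(L, M) = Add(8, Mul(-5, L), Mul(L, M)) (Function('h')(L, M) = Add(Mul(L, M), Add(-17, Pow(-5, 2), Mul(L, -5))) = Add(Mul(L, M), Add(-17, 25, Mul(-5, L))) = Add(Mul(L, M), Add(8, Mul(-5, L))) = Add(8, Mul(-5, L), Mul(L, M)))
Pow(Function('h')(716, -754), -1) = Pow(Add(8, Mul(-5, 716), Mul(716, -754)), -1) = Pow(Add(8, -3580, -539864), -1) = Pow(-543436, -1) = Rational(-1, 543436)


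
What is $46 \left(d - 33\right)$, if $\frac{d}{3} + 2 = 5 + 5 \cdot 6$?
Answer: $3036$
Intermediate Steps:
$d = 99$ ($d = -6 + 3 \left(5 + 5 \cdot 6\right) = -6 + 3 \left(5 + 30\right) = -6 + 3 \cdot 35 = -6 + 105 = 99$)
$46 \left(d - 33\right) = 46 \left(99 - 33\right) = 46 \cdot 66 = 3036$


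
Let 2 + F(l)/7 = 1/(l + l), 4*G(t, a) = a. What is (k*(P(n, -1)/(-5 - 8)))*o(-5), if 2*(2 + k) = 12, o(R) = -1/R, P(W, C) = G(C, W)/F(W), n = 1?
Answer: 2/1365 ≈ 0.0014652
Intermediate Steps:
G(t, a) = a/4
F(l) = -14 + 7/(2*l) (F(l) = -14 + 7/(l + l) = -14 + 7/((2*l)) = -14 + 7*(1/(2*l)) = -14 + 7/(2*l))
P(W, C) = W/(4*(-14 + 7/(2*W))) (P(W, C) = (W/4)/(-14 + 7/(2*W)) = W/(4*(-14 + 7/(2*W))))
k = 4 (k = -2 + (½)*12 = -2 + 6 = 4)
(k*(P(n, -1)/(-5 - 8)))*o(-5) = (4*((-1*1²/(-14 + 56*1))/(-5 - 8)))*(-1/(-5)) = (4*(-1*1/(-14 + 56)/(-13)))*(-1*(-⅕)) = (4*(-1*1/42*(-1/13)))*(⅕) = (4*(-1*1*1/42*(-1/13)))*(⅕) = (4*(-1/42*(-1/13)))*(⅕) = (4*(1/546))*(⅕) = (2/273)*(⅕) = 2/1365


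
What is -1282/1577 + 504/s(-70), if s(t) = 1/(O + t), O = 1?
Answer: -54843034/1577 ≈ -34777.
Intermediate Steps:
s(t) = 1/(1 + t)
-1282/1577 + 504/s(-70) = -1282/1577 + 504/(1/(1 - 70)) = -1282*1/1577 + 504/(1/(-69)) = -1282/1577 + 504/(-1/69) = -1282/1577 + 504*(-69) = -1282/1577 - 34776 = -54843034/1577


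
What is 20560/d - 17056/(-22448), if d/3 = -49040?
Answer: 1599803/2580117 ≈ 0.62005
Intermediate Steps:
d = -147120 (d = 3*(-49040) = -147120)
20560/d - 17056/(-22448) = 20560/(-147120) - 17056/(-22448) = 20560*(-1/147120) - 17056*(-1/22448) = -257/1839 + 1066/1403 = 1599803/2580117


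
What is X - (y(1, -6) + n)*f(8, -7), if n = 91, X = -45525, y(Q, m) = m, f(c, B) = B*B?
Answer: -49690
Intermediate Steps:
f(c, B) = B²
X - (y(1, -6) + n)*f(8, -7) = -45525 - (-6 + 91)*(-7)² = -45525 - 85*49 = -45525 - 1*4165 = -45525 - 4165 = -49690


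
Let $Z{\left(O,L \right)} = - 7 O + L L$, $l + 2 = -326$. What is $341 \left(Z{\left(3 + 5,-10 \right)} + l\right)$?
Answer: $-96844$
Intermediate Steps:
$l = -328$ ($l = -2 - 326 = -328$)
$Z{\left(O,L \right)} = L^{2} - 7 O$ ($Z{\left(O,L \right)} = - 7 O + L^{2} = L^{2} - 7 O$)
$341 \left(Z{\left(3 + 5,-10 \right)} + l\right) = 341 \left(\left(\left(-10\right)^{2} - 7 \left(3 + 5\right)\right) - 328\right) = 341 \left(\left(100 - 56\right) - 328\right) = 341 \left(44 - 328\right) = 341 \left(-284\right) = -96844$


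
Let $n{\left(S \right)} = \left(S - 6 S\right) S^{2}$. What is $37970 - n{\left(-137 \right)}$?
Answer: $-12818795$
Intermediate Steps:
$n{\left(S \right)} = - 5 S^{3}$ ($n{\left(S \right)} = - 5 S S^{2} = - 5 S^{3}$)
$37970 - n{\left(-137 \right)} = 37970 - - 5 \left(-137\right)^{3} = 37970 - \left(-5\right) \left(-2571353\right) = 37970 - 12856765 = -12818795$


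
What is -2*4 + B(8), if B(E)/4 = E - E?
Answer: -8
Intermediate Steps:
B(E) = 0 (B(E) = 4*(E - E) = 4*0 = 0)
-2*4 + B(8) = -2*4 + 0 = -8 + 0 = -8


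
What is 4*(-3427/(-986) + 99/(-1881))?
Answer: 128254/9367 ≈ 13.692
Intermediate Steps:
4*(-3427/(-986) + 99/(-1881)) = 4*(-3427*(-1/986) + 99*(-1/1881)) = 4*(3427/986 - 1/19) = 4*(64127/18734) = 128254/9367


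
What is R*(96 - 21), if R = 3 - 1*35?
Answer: -2400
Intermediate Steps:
R = -32 (R = 3 - 35 = -32)
R*(96 - 21) = -32*(96 - 21) = -32*75 = -2400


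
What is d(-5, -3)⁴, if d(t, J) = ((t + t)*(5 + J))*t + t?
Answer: 81450625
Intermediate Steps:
d(t, J) = t + 2*t²*(5 + J) (d(t, J) = ((2*t)*(5 + J))*t + t = (2*t*(5 + J))*t + t = 2*t²*(5 + J) + t = t + 2*t²*(5 + J))
d(-5, -3)⁴ = (-5*(1 + 10*(-5) + 2*(-3)*(-5)))⁴ = (-5*(1 - 50 + 30))⁴ = (-5*(-19))⁴ = 95⁴ = 81450625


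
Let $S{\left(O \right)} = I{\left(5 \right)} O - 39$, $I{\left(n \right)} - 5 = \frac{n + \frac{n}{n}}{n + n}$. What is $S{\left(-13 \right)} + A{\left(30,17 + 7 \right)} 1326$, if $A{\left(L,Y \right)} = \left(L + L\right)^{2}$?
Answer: $\frac{23867441}{5} \approx 4.7735 \cdot 10^{6}$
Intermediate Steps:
$I{\left(n \right)} = 5 + \frac{1 + n}{2 n}$ ($I{\left(n \right)} = 5 + \frac{n + \frac{n}{n}}{n + n} = 5 + \frac{n + 1}{2 n} = 5 + \left(1 + n\right) \frac{1}{2 n} = 5 + \frac{1 + n}{2 n}$)
$S{\left(O \right)} = -39 + \frac{28 O}{5}$ ($S{\left(O \right)} = \frac{1 + 11 \cdot 5}{2 \cdot 5} O - 39 = \frac{1}{2} \cdot \frac{1}{5} \left(1 + 55\right) O - 39 = \frac{1}{2} \cdot \frac{1}{5} \cdot 56 O - 39 = \frac{28 O}{5} - 39 = -39 + \frac{28 O}{5}$)
$A{\left(L,Y \right)} = 4 L^{2}$ ($A{\left(L,Y \right)} = \left(2 L\right)^{2} = 4 L^{2}$)
$S{\left(-13 \right)} + A{\left(30,17 + 7 \right)} 1326 = \left(-39 + \frac{28}{5} \left(-13\right)\right) + 4 \cdot 30^{2} \cdot 1326 = \left(-39 - \frac{364}{5}\right) + 4 \cdot 900 \cdot 1326 = - \frac{559}{5} + 3600 \cdot 1326 = - \frac{559}{5} + 4773600 = \frac{23867441}{5}$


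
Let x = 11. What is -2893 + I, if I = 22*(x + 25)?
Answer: -2101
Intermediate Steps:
I = 792 (I = 22*(11 + 25) = 22*36 = 792)
-2893 + I = -2893 + 792 = -2101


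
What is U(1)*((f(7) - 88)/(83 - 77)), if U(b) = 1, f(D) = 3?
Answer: -85/6 ≈ -14.167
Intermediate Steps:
U(1)*((f(7) - 88)/(83 - 77)) = 1*((3 - 88)/(83 - 77)) = 1*(-85/6) = -85/6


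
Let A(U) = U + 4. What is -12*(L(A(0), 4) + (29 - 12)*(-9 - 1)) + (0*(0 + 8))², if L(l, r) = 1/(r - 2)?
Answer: 2034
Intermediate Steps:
A(U) = 4 + U
L(l, r) = 1/(-2 + r)
-12*(L(A(0), 4) + (29 - 12)*(-9 - 1)) + (0*(0 + 8))² = -12*(1/(-2 + 4) + (29 - 12)*(-9 - 1)) + (0*(0 + 8))² = -12*(1/2 + 17*(-10)) + (0*8)² = -12*(½ - 170) + 0² = -12*(-339/2) + 0 = 2034 + 0 = 2034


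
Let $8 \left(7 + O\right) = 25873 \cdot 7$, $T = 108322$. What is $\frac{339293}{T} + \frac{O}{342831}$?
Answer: $\frac{475086753787}{148544558328} \approx 3.1983$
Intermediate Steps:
$O = \frac{181055}{8}$ ($O = -7 + \frac{25873 \cdot 7}{8} = -7 + \frac{1}{8} \cdot 181111 = -7 + \frac{181111}{8} = \frac{181055}{8} \approx 22632.0$)
$\frac{339293}{T} + \frac{O}{342831} = \frac{339293}{108322} + \frac{181055}{8 \cdot 342831} = 339293 \cdot \frac{1}{108322} + \frac{181055}{8} \cdot \frac{1}{342831} = \frac{339293}{108322} + \frac{181055}{2742648} = \frac{475086753787}{148544558328}$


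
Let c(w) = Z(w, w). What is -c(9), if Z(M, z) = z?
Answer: -9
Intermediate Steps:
c(w) = w
-c(9) = -1*9 = -9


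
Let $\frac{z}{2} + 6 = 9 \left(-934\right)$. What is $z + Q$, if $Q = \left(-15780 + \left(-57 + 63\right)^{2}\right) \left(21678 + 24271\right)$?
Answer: $-723437880$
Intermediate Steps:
$z = -16824$ ($z = -12 + 2 \cdot 9 \left(-934\right) = -12 + 2 \left(-8406\right) = -12 - 16812 = -16824$)
$Q = -723421056$ ($Q = \left(-15780 + 6^{2}\right) 45949 = \left(-15780 + 36\right) 45949 = \left(-15744\right) 45949 = -723421056$)
$z + Q = -16824 - 723421056 = -723437880$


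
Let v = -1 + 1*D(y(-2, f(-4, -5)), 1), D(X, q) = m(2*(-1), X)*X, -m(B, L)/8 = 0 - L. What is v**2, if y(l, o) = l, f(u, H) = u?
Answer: 961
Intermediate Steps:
m(B, L) = 8*L (m(B, L) = -8*(0 - L) = -(-8)*L = 8*L)
D(X, q) = 8*X**2 (D(X, q) = (8*X)*X = 8*X**2)
v = 31 (v = -1 + 1*(8*(-2)**2) = -1 + 1*(8*4) = -1 + 1*32 = -1 + 32 = 31)
v**2 = 31**2 = 961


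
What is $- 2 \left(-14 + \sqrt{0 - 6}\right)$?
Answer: $28 - 2 i \sqrt{6} \approx 28.0 - 4.899 i$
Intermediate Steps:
$- 2 \left(-14 + \sqrt{0 - 6}\right) = - 2 \left(-14 + \sqrt{-6}\right) = - 2 \left(-14 + i \sqrt{6}\right) = 28 - 2 i \sqrt{6}$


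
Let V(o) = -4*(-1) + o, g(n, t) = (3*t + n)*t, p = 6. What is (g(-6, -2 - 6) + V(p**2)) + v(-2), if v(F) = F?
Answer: 278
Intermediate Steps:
g(n, t) = t*(n + 3*t) (g(n, t) = (n + 3*t)*t = t*(n + 3*t))
V(o) = 4 + o
(g(-6, -2 - 6) + V(p**2)) + v(-2) = ((-2 - 6)*(-6 + 3*(-2 - 6)) + (4 + 6**2)) - 2 = (-8*(-6 + 3*(-8)) + (4 + 36)) - 2 = (-8*(-6 - 24) + 40) - 2 = (-8*(-30) + 40) - 2 = (240 + 40) - 2 = 280 - 2 = 278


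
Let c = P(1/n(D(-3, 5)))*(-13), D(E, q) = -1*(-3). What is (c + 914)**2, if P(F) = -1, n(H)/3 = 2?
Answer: 859329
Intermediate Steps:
D(E, q) = 3
n(H) = 6 (n(H) = 3*2 = 6)
c = 13 (c = -1*(-13) = 13)
(c + 914)**2 = (13 + 914)**2 = 927**2 = 859329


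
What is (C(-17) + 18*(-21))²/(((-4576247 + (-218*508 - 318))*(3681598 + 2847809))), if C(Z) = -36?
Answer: -57132/10201782731921 ≈ -5.6002e-9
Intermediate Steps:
(C(-17) + 18*(-21))²/(((-4576247 + (-218*508 - 318))*(3681598 + 2847809))) = (-36 + 18*(-21))²/(((-4576247 + (-218*508 - 318))*(3681598 + 2847809))) = (-36 - 378)²/(((-4576247 + (-110744 - 318))*6529407)) = (-414)²/(((-4576247 - 111062)*6529407)) = 171396/((-4687309*6529407)) = 171396/(-30605348195763) = 171396*(-1/30605348195763) = -57132/10201782731921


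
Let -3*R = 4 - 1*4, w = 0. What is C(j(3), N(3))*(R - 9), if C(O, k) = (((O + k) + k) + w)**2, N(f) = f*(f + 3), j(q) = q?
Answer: -13689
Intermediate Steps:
N(f) = f*(3 + f)
R = 0 (R = -(4 - 1*4)/3 = -(4 - 4)/3 = -1/3*0 = 0)
C(O, k) = (O + 2*k)**2 (C(O, k) = (((O + k) + k) + 0)**2 = ((O + 2*k) + 0)**2 = (O + 2*k)**2)
C(j(3), N(3))*(R - 9) = (3 + 2*(3*(3 + 3)))**2*(0 - 9) = (3 + 2*(3*6))**2*(-9) = (3 + 2*18)**2*(-9) = (3 + 36)**2*(-9) = 39**2*(-9) = 1521*(-9) = -13689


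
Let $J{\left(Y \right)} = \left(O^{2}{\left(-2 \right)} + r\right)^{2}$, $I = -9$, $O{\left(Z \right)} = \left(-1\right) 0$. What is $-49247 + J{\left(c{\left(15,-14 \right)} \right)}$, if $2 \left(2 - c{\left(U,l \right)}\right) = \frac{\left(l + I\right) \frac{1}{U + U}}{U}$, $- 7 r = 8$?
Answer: $- \frac{2413039}{49} \approx -49246.0$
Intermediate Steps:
$r = - \frac{8}{7}$ ($r = \left(- \frac{1}{7}\right) 8 = - \frac{8}{7} \approx -1.1429$)
$O{\left(Z \right)} = 0$
$c{\left(U,l \right)} = 2 - \frac{-9 + l}{4 U^{2}}$ ($c{\left(U,l \right)} = 2 - \frac{\frac{l - 9}{U + U} \frac{1}{U}}{2} = 2 - \frac{\frac{-9 + l}{2 U} \frac{1}{U}}{2} = 2 - \frac{\frac{1}{2} \frac{1}{U^{2}} \left(-9 + l\right)}{2} = 2 - \frac{-9 + l}{4 U^{2}}$)
$J{\left(Y \right)} = \frac{64}{49}$ ($J{\left(Y \right)} = \left(0^{2} - \frac{8}{7}\right)^{2} = \left(0 - \frac{8}{7}\right)^{2} = \left(- \frac{8}{7}\right)^{2} = \frac{64}{49}$)
$-49247 + J{\left(c{\left(15,-14 \right)} \right)} = -49247 + \frac{64}{49} = - \frac{2413039}{49}$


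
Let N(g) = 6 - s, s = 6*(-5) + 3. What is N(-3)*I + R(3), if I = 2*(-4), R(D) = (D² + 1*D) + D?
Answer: -249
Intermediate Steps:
s = -27 (s = -30 + 3 = -27)
N(g) = 33 (N(g) = 6 - 1*(-27) = 6 + 27 = 33)
R(D) = D² + 2*D (R(D) = (D² + D) + D = (D + D²) + D = D² + 2*D)
I = -8
N(-3)*I + R(3) = 33*(-8) + 3*(2 + 3) = -264 + 3*5 = -264 + 15 = -249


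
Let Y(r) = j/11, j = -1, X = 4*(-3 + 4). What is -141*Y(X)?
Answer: 141/11 ≈ 12.818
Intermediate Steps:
X = 4 (X = 4*1 = 4)
Y(r) = -1/11
-141*Y(X) = -141*(-1/11) = 141/11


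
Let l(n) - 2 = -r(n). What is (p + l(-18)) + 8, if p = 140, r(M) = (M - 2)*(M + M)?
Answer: -570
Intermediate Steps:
r(M) = 2*M*(-2 + M) (r(M) = (-2 + M)*(2*M) = 2*M*(-2 + M))
l(n) = 2 - 2*n*(-2 + n)
(p + l(-18)) + 8 = (140 + (2 - 2*(-18)*(-2 - 18))) + 8 = (140 + (2 - 2*(-18)*(-20))) + 8 = (140 + (2 - 720)) + 8 = (140 - 718) + 8 = -578 + 8 = -570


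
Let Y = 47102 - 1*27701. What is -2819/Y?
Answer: -2819/19401 ≈ -0.14530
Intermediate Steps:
Y = 19401 (Y = 47102 - 27701 = 19401)
-2819/Y = -2819/19401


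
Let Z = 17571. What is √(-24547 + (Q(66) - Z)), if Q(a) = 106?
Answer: 6*I*√1167 ≈ 204.97*I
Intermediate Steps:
√(-24547 + (Q(66) - Z)) = √(-24547 + (106 - 1*17571)) = √(-24547 + (106 - 17571)) = √(-24547 - 17465) = √(-42012) = 6*I*√1167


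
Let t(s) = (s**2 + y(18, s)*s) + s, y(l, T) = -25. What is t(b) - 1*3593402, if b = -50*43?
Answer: 1080698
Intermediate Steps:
b = -2150
t(s) = s**2 - 24*s (t(s) = (s**2 - 25*s) + s = s**2 - 24*s)
t(b) - 1*3593402 = -2150*(-24 - 2150) - 1*3593402 = -2150*(-2174) - 3593402 = 4674100 - 3593402 = 1080698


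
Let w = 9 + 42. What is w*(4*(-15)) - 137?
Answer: -3197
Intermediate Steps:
w = 51
w*(4*(-15)) - 137 = 51*(4*(-15)) - 137 = 51*(-60) - 137 = -3060 - 137 = -3197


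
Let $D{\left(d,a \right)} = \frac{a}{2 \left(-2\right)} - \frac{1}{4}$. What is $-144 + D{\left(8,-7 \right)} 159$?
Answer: $\frac{189}{2} \approx 94.5$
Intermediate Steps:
$D{\left(d,a \right)} = - \frac{1}{4} - \frac{a}{4}$ ($D{\left(d,a \right)} = \frac{a}{-4} - \frac{1}{4} = a \left(- \frac{1}{4}\right) - \frac{1}{4} = - \frac{a}{4} - \frac{1}{4} = - \frac{1}{4} - \frac{a}{4}$)
$-144 + D{\left(8,-7 \right)} 159 = -144 + \left(- \frac{1}{4} - - \frac{7}{4}\right) 159 = -144 + \left(- \frac{1}{4} + \frac{7}{4}\right) 159 = -144 + \frac{3}{2} \cdot 159 = -144 + \frac{477}{2} = \frac{189}{2}$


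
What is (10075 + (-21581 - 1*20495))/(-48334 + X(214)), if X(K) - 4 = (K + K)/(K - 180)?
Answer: 544017/821396 ≈ 0.66231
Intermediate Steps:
X(K) = 4 + 2*K/(-180 + K) (X(K) = 4 + (K + K)/(K - 180) = 4 + (2*K)/(-180 + K) = 4 + 2*K/(-180 + K))
(10075 + (-21581 - 1*20495))/(-48334 + X(214)) = (10075 + (-21581 - 1*20495))/(-48334 + 6*(-120 + 214)/(-180 + 214)) = (10075 + (-21581 - 20495))/(-48334 + 6*94/34) = (10075 - 42076)/(-48334 + 6*(1/34)*94) = -32001/(-48334 + 282/17) = -32001/(-821396/17) = -32001*(-17/821396) = 544017/821396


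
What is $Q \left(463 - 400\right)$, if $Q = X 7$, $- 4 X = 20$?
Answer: $-2205$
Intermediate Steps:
$X = -5$ ($X = \left(- \frac{1}{4}\right) 20 = -5$)
$Q = -35$ ($Q = \left(-5\right) 7 = -35$)
$Q \left(463 - 400\right) = - 35 \left(463 - 400\right) = \left(-35\right) 63 = -2205$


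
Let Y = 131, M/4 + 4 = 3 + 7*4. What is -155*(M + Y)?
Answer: -37045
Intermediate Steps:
M = 108 (M = -16 + 4*(3 + 7*4) = -16 + 4*(3 + 28) = -16 + 4*31 = -16 + 124 = 108)
-155*(M + Y) = -155*(108 + 131) = -155*239 = -37045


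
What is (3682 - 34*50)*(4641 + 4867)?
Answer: 18844856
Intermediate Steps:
(3682 - 34*50)*(4641 + 4867) = (3682 - 1700)*9508 = 1982*9508 = 18844856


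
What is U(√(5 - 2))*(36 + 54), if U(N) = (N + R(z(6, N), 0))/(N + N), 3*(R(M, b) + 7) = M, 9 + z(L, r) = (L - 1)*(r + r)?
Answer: 195 - 150*√3 ≈ -64.808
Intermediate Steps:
z(L, r) = -9 + 2*r*(-1 + L) (z(L, r) = -9 + (L - 1)*(r + r) = -9 + (-1 + L)*(2*r) = -9 + 2*r*(-1 + L))
R(M, b) = -7 + M/3
U(N) = (-10 + 13*N/3)/(2*N) (U(N) = (N + (-7 + (-9 - 2*N + 2*6*N)/3))/(N + N) = (N + (-7 + (-9 - 2*N + 12*N)/3))/((2*N)) = (N + (-7 + (-9 + 10*N)/3))*(1/(2*N)) = (N + (-7 + (-3 + 10*N/3)))*(1/(2*N)) = (N + (-10 + 10*N/3))*(1/(2*N)) = (-10 + 13*N/3)*(1/(2*N)) = (-10 + 13*N/3)/(2*N))
U(√(5 - 2))*(36 + 54) = (13/6 - 5/√(5 - 2))*(36 + 54) = (13/6 - 5*√3/3)*90 = 195 - 150*√3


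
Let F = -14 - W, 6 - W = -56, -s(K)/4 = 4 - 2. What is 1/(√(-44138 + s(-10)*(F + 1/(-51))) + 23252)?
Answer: 592926/13787825363 - I*√113221122/27575650726 ≈ 4.3004e-5 - 3.8587e-7*I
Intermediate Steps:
s(K) = -8 (s(K) = -4*(4 - 2) = -4*2 = -8)
W = 62 (W = 6 - 1*(-56) = 6 + 56 = 62)
F = -76 (F = -14 - 1*62 = -14 - 62 = -76)
1/(√(-44138 + s(-10)*(F + 1/(-51))) + 23252) = 1/(√(-44138 - 8*(-76 + 1/(-51))) + 23252) = 1/(√(-44138 - 8*(-76 - 1/51)) + 23252) = 1/(√(-44138 - 8*(-3877/51)) + 23252) = 1/(√(-44138 + 31016/51) + 23252) = 1/(√(-2220022/51) + 23252) = 1/(I*√113221122/51 + 23252) = 1/(23252 + I*√113221122/51)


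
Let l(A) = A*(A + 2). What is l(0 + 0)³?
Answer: 0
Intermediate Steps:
l(A) = A*(2 + A)
l(0 + 0)³ = ((0 + 0)*(2 + (0 + 0)))³ = (0*(2 + 0))³ = (0*2)³ = 0³ = 0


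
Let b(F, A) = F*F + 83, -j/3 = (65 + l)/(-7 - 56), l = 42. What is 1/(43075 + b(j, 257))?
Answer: 441/19044127 ≈ 2.3157e-5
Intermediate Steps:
j = 107/21 (j = -3*(65 + 42)/(-7 - 56) = -321/(-63) = -321*(-1)/63 = -3*(-107/63) = 107/21 ≈ 5.0952)
b(F, A) = 83 + F² (b(F, A) = F² + 83 = 83 + F²)
1/(43075 + b(j, 257)) = 1/(43075 + (83 + (107/21)²)) = 1/(43075 + (83 + 11449/441)) = 1/(43075 + 48052/441) = 1/(19044127/441) = 441/19044127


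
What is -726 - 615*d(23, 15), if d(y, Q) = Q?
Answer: -9951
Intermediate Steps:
-726 - 615*d(23, 15) = -726 - 615*15 = -726 - 9225 = -9951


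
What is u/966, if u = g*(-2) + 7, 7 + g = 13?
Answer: -5/966 ≈ -0.0051760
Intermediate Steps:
g = 6 (g = -7 + 13 = 6)
u = -5 (u = 6*(-2) + 7 = -12 + 7 = -5)
u/966 = -5/966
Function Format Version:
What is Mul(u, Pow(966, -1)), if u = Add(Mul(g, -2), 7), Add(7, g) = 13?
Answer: Rational(-5, 966) ≈ -0.0051760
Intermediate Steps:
g = 6 (g = Add(-7, 13) = 6)
u = -5 (u = Add(Mul(6, -2), 7) = Add(-12, 7) = -5)
Mul(u, Pow(966, -1)) = Mul(-5, Pow(966, -1)) = Mul(-5, Rational(1, 966)) = Rational(-5, 966)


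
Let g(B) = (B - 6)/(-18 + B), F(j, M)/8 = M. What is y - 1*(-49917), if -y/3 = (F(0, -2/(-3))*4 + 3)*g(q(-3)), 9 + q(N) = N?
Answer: 249366/5 ≈ 49873.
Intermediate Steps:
F(j, M) = 8*M
q(N) = -9 + N
g(B) = (-6 + B)/(-18 + B)
y = -219/5 (y = -3*((8*(-2/(-3)))*4 + 3)*(-6 + (-9 - 3))/(-18 + (-9 - 3)) = -3*((8*(-2*(-⅓)))*4 + 3)*(-6 - 12)/(-18 - 12) = -3*((8*(⅔))*4 + 3)*-18/(-30) = -3*((16/3)*4 + 3)*(-1/30*(-18)) = -3*(64/3 + 3)*3/5 = -73*3/5 = -3*73/5 = -219/5 ≈ -43.800)
y - 1*(-49917) = -219/5 - 1*(-49917) = -219/5 + 49917 = 249366/5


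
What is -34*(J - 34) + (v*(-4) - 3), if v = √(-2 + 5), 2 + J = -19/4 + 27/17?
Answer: 2657/2 - 4*√3 ≈ 1321.6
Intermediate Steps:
J = -351/68 (J = -2 + (-19/4 + 27/17) = -2 - 215/68 = -351/68 ≈ -5.1618)
v = √3 ≈ 1.7320
-34*(J - 34) + (v*(-4) - 3) = -34*(-351/68 - 34) + (√3*(-4) - 3) = -34*(-2663/68) + (-4*√3 - 3) = 2663/2 + (-3 - 4*√3) = 2657/2 - 4*√3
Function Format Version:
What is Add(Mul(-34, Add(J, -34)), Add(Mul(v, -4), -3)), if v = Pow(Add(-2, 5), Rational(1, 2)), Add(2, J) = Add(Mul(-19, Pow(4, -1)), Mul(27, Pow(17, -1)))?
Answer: Add(Rational(2657, 2), Mul(-4, Pow(3, Rational(1, 2)))) ≈ 1321.6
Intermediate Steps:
J = Rational(-351, 68) (J = Add(-2, Add(Mul(-19, Pow(4, -1)), Mul(27, Pow(17, -1)))) = Add(-2, Add(Mul(-19, Rational(1, 4)), Mul(27, Rational(1, 17)))) = Add(-2, Add(Rational(-19, 4), Rational(27, 17))) = Add(-2, Rational(-215, 68)) = Rational(-351, 68) ≈ -5.1618)
v = Pow(3, Rational(1, 2)) ≈ 1.7320
Add(Mul(-34, Add(J, -34)), Add(Mul(v, -4), -3)) = Add(Mul(-34, Add(Rational(-351, 68), -34)), Add(Mul(Pow(3, Rational(1, 2)), -4), -3)) = Add(Mul(-34, Rational(-2663, 68)), Add(Mul(-4, Pow(3, Rational(1, 2))), -3)) = Add(Rational(2663, 2), Add(-3, Mul(-4, Pow(3, Rational(1, 2))))) = Add(Rational(2657, 2), Mul(-4, Pow(3, Rational(1, 2))))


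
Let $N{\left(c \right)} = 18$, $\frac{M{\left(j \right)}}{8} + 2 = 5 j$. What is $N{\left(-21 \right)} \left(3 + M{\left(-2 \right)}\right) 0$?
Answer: $0$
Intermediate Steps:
$M{\left(j \right)} = -16 + 40 j$ ($M{\left(j \right)} = -16 + 8 \cdot 5 j = -16 + 40 j$)
$N{\left(-21 \right)} \left(3 + M{\left(-2 \right)}\right) 0 = 18 \left(3 + \left(-16 + 40 \left(-2\right)\right)\right) 0 = 18 \left(3 - 96\right) 0 = 18 \left(\left(-93\right) 0\right) = 18 \cdot 0 = 0$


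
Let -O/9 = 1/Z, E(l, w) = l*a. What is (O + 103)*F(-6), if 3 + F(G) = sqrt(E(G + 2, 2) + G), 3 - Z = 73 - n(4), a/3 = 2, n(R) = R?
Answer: -6807/22 + 2269*I*sqrt(30)/22 ≈ -309.41 + 564.9*I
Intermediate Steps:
a = 6 (a = 3*2 = 6)
Z = -66 (Z = 3 - (73 - 1*4) = 3 - (73 - 4) = 3 - 1*69 = 3 - 69 = -66)
E(l, w) = 6*l (E(l, w) = l*6 = 6*l)
F(G) = -3 + sqrt(12 + 7*G) (F(G) = -3 + sqrt(6*(G + 2) + G) = -3 + sqrt(6*(2 + G) + G) = -3 + sqrt((12 + 6*G) + G) = -3 + sqrt(12 + 7*G))
O = 3/22 (O = -9/(-66) = -9*(-1/66) = 3/22 ≈ 0.13636)
(O + 103)*F(-6) = (3/22 + 103)*(-3 + sqrt(12 + 7*(-6))) = 2269*(-3 + sqrt(12 - 42))/22 = 2269*(-3 + sqrt(-30))/22 = 2269*(-3 + I*sqrt(30))/22 = -6807/22 + 2269*I*sqrt(30)/22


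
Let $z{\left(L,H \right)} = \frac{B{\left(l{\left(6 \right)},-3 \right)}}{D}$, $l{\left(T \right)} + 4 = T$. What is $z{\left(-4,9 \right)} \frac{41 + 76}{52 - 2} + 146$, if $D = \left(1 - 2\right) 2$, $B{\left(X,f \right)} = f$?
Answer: $\frac{14951}{100} \approx 149.51$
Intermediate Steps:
$l{\left(T \right)} = -4 + T$
$D = -2$ ($D = \left(-1\right) 2 = -2$)
$z{\left(L,H \right)} = \frac{3}{2}$ ($z{\left(L,H \right)} = - \frac{3}{-2} = \left(-3\right) \left(- \frac{1}{2}\right) = \frac{3}{2}$)
$z{\left(-4,9 \right)} \frac{41 + 76}{52 - 2} + 146 = \frac{3 \frac{41 + 76}{52 - 2}}{2} + 146 = \frac{3 \cdot \frac{117}{50}}{2} + 146 = \frac{3 \cdot 117 \cdot \frac{1}{50}}{2} + 146 = \frac{3}{2} \cdot \frac{117}{50} + 146 = \frac{351}{100} + 146 = \frac{14951}{100}$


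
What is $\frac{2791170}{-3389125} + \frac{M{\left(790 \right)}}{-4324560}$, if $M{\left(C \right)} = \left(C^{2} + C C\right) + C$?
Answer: $- \frac{108690435793}{97709829400} \approx -1.1124$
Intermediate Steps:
$M{\left(C \right)} = C + 2 C^{2}$ ($M{\left(C \right)} = \left(C^{2} + C^{2}\right) + C = 2 C^{2} + C = C + 2 C^{2}$)
$\frac{2791170}{-3389125} + \frac{M{\left(790 \right)}}{-4324560} = \frac{2791170}{-3389125} + \frac{790 \left(1 + 2 \cdot 790\right)}{-4324560} = 2791170 \left(- \frac{1}{3389125}\right) + 790 \left(1 + 1580\right) \left(- \frac{1}{4324560}\right) = - \frac{558234}{677825} + 790 \cdot 1581 \left(- \frac{1}{4324560}\right) = - \frac{558234}{677825} + 1248990 \left(- \frac{1}{4324560}\right) = - \frac{558234}{677825} - \frac{41633}{144152} = - \frac{108690435793}{97709829400}$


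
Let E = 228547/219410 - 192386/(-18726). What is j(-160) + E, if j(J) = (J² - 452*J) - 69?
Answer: 201042060893021/2054335830 ≈ 97862.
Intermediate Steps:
j(J) = -69 + J² - 452*J
E = 23245591691/2054335830 (E = 228547*(1/219410) - 192386*(-1/18726) = 228547/219410 + 96193/9363 = 23245591691/2054335830 ≈ 11.315)
j(-160) + E = (-69 + (-160)² - 452*(-160)) + 23245591691/2054335830 = (-69 + 25600 + 72320) + 23245591691/2054335830 = 97851 + 23245591691/2054335830 = 201042060893021/2054335830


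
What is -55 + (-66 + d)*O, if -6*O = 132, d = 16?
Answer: 1045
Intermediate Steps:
O = -22 (O = -⅙*132 = -22)
-55 + (-66 + d)*O = -55 + (-66 + 16)*(-22) = -55 - 50*(-22) = -55 + 1100 = 1045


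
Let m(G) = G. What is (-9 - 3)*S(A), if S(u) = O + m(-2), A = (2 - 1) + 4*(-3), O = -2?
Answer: 48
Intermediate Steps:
A = -11 (A = 1 - 12 = -11)
S(u) = -4 (S(u) = -2 - 2 = -4)
(-9 - 3)*S(A) = (-9 - 3)*(-4) = -12*(-4) = 48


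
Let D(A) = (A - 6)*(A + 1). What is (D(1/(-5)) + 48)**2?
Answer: 1157776/625 ≈ 1852.4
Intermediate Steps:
D(A) = (1 + A)*(-6 + A) (D(A) = (-6 + A)*(1 + A) = (1 + A)*(-6 + A))
(D(1/(-5)) + 48)**2 = ((-6 + (1/(-5))**2 - 5/(-5)) + 48)**2 = ((-6 + (-1/5)**2 - 5*(-1/5)) + 48)**2 = ((-6 + 1/25 + 1) + 48)**2 = (-124/25 + 48)**2 = (1076/25)**2 = 1157776/625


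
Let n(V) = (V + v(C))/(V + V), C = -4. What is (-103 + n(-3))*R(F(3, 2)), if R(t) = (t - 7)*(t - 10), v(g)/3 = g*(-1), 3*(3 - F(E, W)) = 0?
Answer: -2926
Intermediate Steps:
F(E, W) = 3 (F(E, W) = 3 - ⅓*0 = 3 + 0 = 3)
v(g) = -3*g (v(g) = 3*(g*(-1)) = 3*(-g) = -3*g)
R(t) = (-10 + t)*(-7 + t) (R(t) = (-7 + t)*(-10 + t) = (-10 + t)*(-7 + t))
n(V) = (12 + V)/(2*V) (n(V) = (V - 3*(-4))/(V + V) = (V + 12)/((2*V)) = (12 + V)*(1/(2*V)) = (12 + V)/(2*V))
(-103 + n(-3))*R(F(3, 2)) = (-103 + (½)*(12 - 3)/(-3))*(70 + 3² - 17*3) = (-103 + (½)*(-⅓)*9)*(70 + 9 - 51) = (-103 - 3/2)*28 = -209/2*28 = -2926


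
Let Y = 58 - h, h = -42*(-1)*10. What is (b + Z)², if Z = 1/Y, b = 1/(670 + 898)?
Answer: 363609/80546980864 ≈ 4.5142e-6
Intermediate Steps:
h = 420 (h = -7*(-6)*10 = 42*10 = 420)
Y = -362 (Y = 58 - 1*420 = 58 - 420 = -362)
b = 1/1568 ≈ 0.00063775
Z = -1/362 (Z = 1/(-362) = -1/362 ≈ -0.0027624)
(b + Z)² = (1/1568 - 1/362)² = (-603/283808)² = 363609/80546980864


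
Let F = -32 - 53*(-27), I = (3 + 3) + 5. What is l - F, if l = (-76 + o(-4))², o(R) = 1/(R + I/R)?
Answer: 3207265/729 ≈ 4399.5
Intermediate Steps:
I = 11 (I = 6 + 5 = 11)
o(R) = 1/(R + 11/R)
F = 1399 (F = -32 + 1431 = 1399)
l = 4227136/729 (l = (-76 - 4/(11 + (-4)²))² = (-76 - 4/(11 + 16))² = (-76 - 4/27)² = (-2056/27)² = 4227136/729 ≈ 5798.5)
l - F = 4227136/729 - 1*1399 = 4227136/729 - 1399 = 3207265/729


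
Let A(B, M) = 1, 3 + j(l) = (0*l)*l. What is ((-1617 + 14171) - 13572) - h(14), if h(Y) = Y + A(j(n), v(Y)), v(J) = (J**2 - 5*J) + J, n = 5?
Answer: -1033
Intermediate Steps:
j(l) = -3 (j(l) = -3 + (0*l)*l = -3 + 0*l = -3 + 0 = -3)
v(J) = J**2 - 4*J
h(Y) = 1 + Y (h(Y) = Y + 1 = 1 + Y)
((-1617 + 14171) - 13572) - h(14) = ((-1617 + 14171) - 13572) - (1 + 14) = (12554 - 13572) - 1*15 = -1018 - 15 = -1033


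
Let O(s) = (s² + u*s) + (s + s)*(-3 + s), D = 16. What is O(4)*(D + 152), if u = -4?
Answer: 1344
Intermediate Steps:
O(s) = s² - 4*s + 2*s*(-3 + s) (O(s) = (s² - 4*s) + (s + s)*(-3 + s) = (s² - 4*s) + (2*s)*(-3 + s) = (s² - 4*s) + 2*s*(-3 + s) = s² - 4*s + 2*s*(-3 + s))
O(4)*(D + 152) = (4*(-10 + 3*4))*(16 + 152) = (4*(-10 + 12))*168 = (4*2)*168 = 8*168 = 1344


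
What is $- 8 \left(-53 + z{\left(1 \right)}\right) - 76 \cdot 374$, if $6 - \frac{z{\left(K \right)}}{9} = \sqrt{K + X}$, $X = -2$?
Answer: $-28432 + 72 i \approx -28432.0 + 72.0 i$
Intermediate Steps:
$z{\left(K \right)} = 54 - 9 \sqrt{-2 + K}$ ($z{\left(K \right)} = 54 - 9 \sqrt{K - 2} = 54 - 9 \sqrt{-2 + K}$)
$- 8 \left(-53 + z{\left(1 \right)}\right) - 76 \cdot 374 = - 8 \left(-53 + \left(54 - 9 \sqrt{-2 + 1}\right)\right) - 76 \cdot 374 = - 8 \left(-53 + \left(54 - 9 \sqrt{-1}\right)\right) - 28424 = - 8 \left(-53 + \left(54 - 9 i\right)\right) - 28424 = - 8 \left(1 - 9 i\right) - 28424 = \left(-8 + 72 i\right) - 28424 = -28432 + 72 i$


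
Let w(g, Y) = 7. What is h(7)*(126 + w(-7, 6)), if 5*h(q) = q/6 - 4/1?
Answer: -2261/30 ≈ -75.367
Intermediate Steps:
h(q) = -⅘ + q/30 (h(q) = (q/6 - 4/1)/5 = (q*(⅙) - 4*1)/5 = (q/6 - 4)/5 = (-4 + q/6)/5 = -⅘ + q/30)
h(7)*(126 + w(-7, 6)) = (-⅘ + (1/30)*7)*(126 + 7) = (-⅘ + 7/30)*133 = -17/30*133 = -2261/30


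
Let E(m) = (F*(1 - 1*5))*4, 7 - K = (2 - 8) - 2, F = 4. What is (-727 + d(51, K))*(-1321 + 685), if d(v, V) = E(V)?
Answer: 503076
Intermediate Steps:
K = 15 (K = 7 - ((2 - 8) - 2) = 7 - (-6 - 2) = 7 - 1*(-8) = 7 + 8 = 15)
E(m) = -64 (E(m) = (4*(1 - 1*5))*4 = (4*(1 - 5))*4 = (4*(-4))*4 = -16*4 = -64)
d(v, V) = -64
(-727 + d(51, K))*(-1321 + 685) = (-727 - 64)*(-1321 + 685) = -791*(-636) = 503076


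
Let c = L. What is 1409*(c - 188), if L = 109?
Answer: -111311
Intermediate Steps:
c = 109
1409*(c - 188) = 1409*(109 - 188) = 1409*(-79) = -111311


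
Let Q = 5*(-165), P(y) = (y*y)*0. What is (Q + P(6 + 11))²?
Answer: 680625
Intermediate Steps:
P(y) = 0 (P(y) = y²*0 = 0)
Q = -825
(Q + P(6 + 11))² = (-825 + 0)² = (-825)² = 680625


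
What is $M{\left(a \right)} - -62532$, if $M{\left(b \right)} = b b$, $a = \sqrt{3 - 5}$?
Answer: $62530$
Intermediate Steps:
$a = i \sqrt{2}$ ($a = \sqrt{-2} = i \sqrt{2} \approx 1.4142 i$)
$M{\left(b \right)} = b^{2}$
$M{\left(a \right)} - -62532 = \left(i \sqrt{2}\right)^{2} - -62532 = -2 + 62532 = 62530$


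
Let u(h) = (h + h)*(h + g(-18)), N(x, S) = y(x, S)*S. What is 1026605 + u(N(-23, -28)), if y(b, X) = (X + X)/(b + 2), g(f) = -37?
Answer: 9389525/9 ≈ 1.0433e+6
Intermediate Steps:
y(b, X) = 2*X/(2 + b) (y(b, X) = (2*X)/(2 + b) = 2*X/(2 + b))
N(x, S) = 2*S²/(2 + x) (N(x, S) = (2*S/(2 + x))*S = 2*S²/(2 + x))
u(h) = 2*h*(-37 + h) (u(h) = (h + h)*(h - 37) = (2*h)*(-37 + h) = 2*h*(-37 + h))
1026605 + u(N(-23, -28)) = 1026605 + 2*(2*(-28)²/(2 - 23))*(-37 + 2*(-28)²/(2 - 23)) = 1026605 + 2*(2*784/(-21))*(-37 + 2*784/(-21)) = 1026605 + 2*(2*784*(-1/21))*(-37 + 2*784*(-1/21)) = 1026605 + 2*(-224/3)*(-37 - 224/3) = 1026605 + 2*(-224/3)*(-335/3) = 1026605 + 150080/9 = 9389525/9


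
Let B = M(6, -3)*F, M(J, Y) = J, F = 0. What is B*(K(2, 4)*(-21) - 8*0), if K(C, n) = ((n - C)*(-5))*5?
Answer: 0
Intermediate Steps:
K(C, n) = -25*n + 25*C (K(C, n) = (-5*n + 5*C)*5 = -25*n + 25*C)
B = 0 (B = 6*0 = 0)
B*(K(2, 4)*(-21) - 8*0) = 0*((-25*4 + 25*2)*(-21) - 8*0) = 0*((-100 + 50)*(-21) + 0) = 0*(-50*(-21) + 0) = 0*(1050 + 0) = 0*1050 = 0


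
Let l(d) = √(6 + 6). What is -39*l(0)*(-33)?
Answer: 2574*√3 ≈ 4458.3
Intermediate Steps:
l(d) = 2*√3 (l(d) = √12 = 2*√3)
-39*l(0)*(-33) = -78*√3*(-33) = 2574*√3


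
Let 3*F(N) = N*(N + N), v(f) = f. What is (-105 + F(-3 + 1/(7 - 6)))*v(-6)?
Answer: 614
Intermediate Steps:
F(N) = 2*N²/3 (F(N) = (N*(N + N))/3 = (N*(2*N))/3 = (2*N²)/3 = 2*N²/3)
(-105 + F(-3 + 1/(7 - 6)))*v(-6) = (-105 + 2*(-3 + 1/(7 - 6))²/3)*(-6) = (-105 + 2*(-3 + 1/1)²/3)*(-6) = (-105 + 2*(-3 + 1)²/3)*(-6) = (-105 + (⅔)*(-2)²)*(-6) = (-105 + (⅔)*4)*(-6) = (-105 + 8/3)*(-6) = -307/3*(-6) = 614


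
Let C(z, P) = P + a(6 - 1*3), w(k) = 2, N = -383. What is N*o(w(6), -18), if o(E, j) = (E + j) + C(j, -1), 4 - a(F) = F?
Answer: 6128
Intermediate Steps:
a(F) = 4 - F
C(z, P) = 1 + P (C(z, P) = P + (4 - (6 - 1*3)) = P + (4 - (6 - 3)) = P + (4 - 1*3) = P + (4 - 3) = P + 1 = 1 + P)
o(E, j) = E + j (o(E, j) = (E + j) + (1 - 1) = (E + j) + 0 = E + j)
N*o(w(6), -18) = -383*(2 - 18) = -383*(-16) = 6128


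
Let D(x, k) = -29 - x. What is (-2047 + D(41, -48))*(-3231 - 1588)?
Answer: 10201823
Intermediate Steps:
(-2047 + D(41, -48))*(-3231 - 1588) = (-2047 + (-29 - 1*41))*(-3231 - 1588) = (-2047 + (-29 - 41))*(-4819) = (-2047 - 70)*(-4819) = -2117*(-4819) = 10201823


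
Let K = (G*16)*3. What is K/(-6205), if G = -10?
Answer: 96/1241 ≈ 0.077357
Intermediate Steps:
K = -480 (K = -10*16*3 = -160*3 = -480)
K/(-6205) = -480/(-6205) = -480*(-1/6205) = 96/1241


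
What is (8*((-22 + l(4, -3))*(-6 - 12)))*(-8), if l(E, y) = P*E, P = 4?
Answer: -6912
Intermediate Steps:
l(E, y) = 4*E
(8*((-22 + l(4, -3))*(-6 - 12)))*(-8) = (8*((-22 + 4*4)*(-6 - 12)))*(-8) = (8*((-22 + 16)*(-18)))*(-8) = (8*(-6*(-18)))*(-8) = (8*108)*(-8) = 864*(-8) = -6912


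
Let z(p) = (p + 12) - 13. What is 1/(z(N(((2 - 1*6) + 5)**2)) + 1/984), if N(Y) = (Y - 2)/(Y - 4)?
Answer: -984/655 ≈ -1.5023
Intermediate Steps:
N(Y) = (-2 + Y)/(-4 + Y)
z(p) = -1 + p (z(p) = (12 + p) - 13 = -1 + p)
1/(z(N(((2 - 1*6) + 5)**2)) + 1/984) = 1/((-1 + (-2 + ((2 - 1*6) + 5)**2)/(-4 + ((2 - 1*6) + 5)**2)) + 1/984) = 1/((-1 + (-2 + ((2 - 6) + 5)**2)/(-4 + ((2 - 6) + 5)**2)) + 1/984) = 1/((-1 + (-2 + (-4 + 5)**2)/(-4 + (-4 + 5)**2)) + 1/984) = 1/((-1 + (-2 + 1**2)/(-4 + 1**2)) + 1/984) = 1/((-1 + (-2 + 1)/(-4 + 1)) + 1/984) = 1/((-1 - 1/(-3)) + 1/984) = 1/((-1 - 1/3*(-1)) + 1/984) = 1/((-1 + 1/3) + 1/984) = 1/(-2/3 + 1/984) = 1/(-655/984) = -984/655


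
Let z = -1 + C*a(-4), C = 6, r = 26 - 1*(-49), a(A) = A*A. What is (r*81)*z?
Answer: 577125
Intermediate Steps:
a(A) = A²
r = 75 (r = 26 + 49 = 75)
z = 95 (z = -1 + 6*(-4)² = -1 + 6*16 = -1 + 96 = 95)
(r*81)*z = (75*81)*95 = 6075*95 = 577125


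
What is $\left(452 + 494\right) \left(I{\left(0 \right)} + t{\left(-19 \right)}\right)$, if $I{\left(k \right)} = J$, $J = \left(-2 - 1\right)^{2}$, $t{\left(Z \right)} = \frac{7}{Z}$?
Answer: $\frac{155144}{19} \approx 8165.5$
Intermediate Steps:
$J = 9$ ($J = \left(-3\right)^{2} = 9$)
$I{\left(k \right)} = 9$
$\left(452 + 494\right) \left(I{\left(0 \right)} + t{\left(-19 \right)}\right) = \left(452 + 494\right) \left(9 + \frac{7}{-19}\right) = 946 \left(9 + 7 \left(- \frac{1}{19}\right)\right) = 946 \left(9 - \frac{7}{19}\right) = 946 \cdot \frac{164}{19} = \frac{155144}{19}$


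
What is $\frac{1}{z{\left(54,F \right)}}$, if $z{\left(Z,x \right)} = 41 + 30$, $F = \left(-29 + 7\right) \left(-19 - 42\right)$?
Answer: $\frac{1}{71} \approx 0.014085$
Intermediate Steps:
$F = 1342$ ($F = \left(-22\right) \left(-61\right) = 1342$)
$z{\left(Z,x \right)} = 71$
$\frac{1}{z{\left(54,F \right)}} = \frac{1}{71}$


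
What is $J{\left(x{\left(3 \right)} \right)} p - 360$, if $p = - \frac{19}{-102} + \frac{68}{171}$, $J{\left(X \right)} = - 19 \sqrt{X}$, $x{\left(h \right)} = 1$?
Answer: $- \frac{113555}{306} \approx -371.09$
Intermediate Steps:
$p = \frac{3395}{5814}$ ($p = \left(-19\right) \left(- \frac{1}{102}\right) + 68 \cdot \frac{1}{171} = \frac{19}{102} + \frac{68}{171} = \frac{3395}{5814} \approx 0.58394$)
$J{\left(x{\left(3 \right)} \right)} p - 360 = - 19 \sqrt{1} \cdot \frac{3395}{5814} - 360 = \left(-19\right) 1 \cdot \frac{3395}{5814} - 360 = \left(-19\right) \frac{3395}{5814} - 360 = - \frac{3395}{306} - 360 = - \frac{113555}{306}$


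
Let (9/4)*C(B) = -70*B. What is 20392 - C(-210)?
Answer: 41576/3 ≈ 13859.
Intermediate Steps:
C(B) = -280*B/9 (C(B) = 4*(-70*B)/9 = -280*B/9)
20392 - C(-210) = 20392 - (-280)*(-210)/9 = 20392 - 1*19600/3 = 20392 - 19600/3 = 41576/3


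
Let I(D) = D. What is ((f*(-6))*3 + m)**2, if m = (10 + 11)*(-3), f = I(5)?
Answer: 23409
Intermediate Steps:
f = 5
m = -63 (m = 21*(-3) = -63)
((f*(-6))*3 + m)**2 = ((5*(-6))*3 - 63)**2 = (-30*3 - 63)**2 = (-90 - 63)**2 = (-153)**2 = 23409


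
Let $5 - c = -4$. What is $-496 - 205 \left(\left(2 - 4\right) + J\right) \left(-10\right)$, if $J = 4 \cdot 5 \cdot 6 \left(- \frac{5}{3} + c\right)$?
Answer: $1799404$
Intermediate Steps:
$c = 9$ ($c = 5 - -4 = 5 + 4 = 9$)
$J = 880$ ($J = 4 \cdot 5 \cdot 6 \left(- \frac{5}{3} + 9\right) = 20 \cdot 6 \left(\left(-5\right) \frac{1}{3} + 9\right) = 20 \cdot 6 \left(- \frac{5}{3} + 9\right) = 20 \cdot 6 \cdot \frac{22}{3} = 20 \cdot 44 = 880$)
$-496 - 205 \left(\left(2 - 4\right) + J\right) \left(-10\right) = -496 - 205 \left(\left(2 - 4\right) + 880\right) \left(-10\right) = -496 - 205 \left(-2 + 880\right) \left(-10\right) = -496 - 205 \cdot 878 \left(-10\right) = -496 - -1799900 = -496 + 1799900 = 1799404$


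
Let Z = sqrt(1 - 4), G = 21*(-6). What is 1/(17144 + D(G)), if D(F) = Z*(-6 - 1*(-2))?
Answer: 2143/36739598 + I*sqrt(3)/73479196 ≈ 5.8329e-5 + 2.3572e-8*I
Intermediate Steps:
G = -126
Z = I*sqrt(3) (Z = sqrt(-3) = I*sqrt(3) ≈ 1.732*I)
D(F) = -4*I*sqrt(3) (D(F) = (I*sqrt(3))*(-6 - 1*(-2)) = (I*sqrt(3))*(-6 + 2) = (I*sqrt(3))*(-4) = -4*I*sqrt(3))
1/(17144 + D(G)) = 1/(17144 - 4*I*sqrt(3))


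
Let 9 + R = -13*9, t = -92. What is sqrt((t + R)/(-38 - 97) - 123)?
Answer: I*sqrt(245805)/45 ≈ 11.017*I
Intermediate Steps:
R = -126 (R = -9 - 13*9 = -9 - 117 = -126)
sqrt((t + R)/(-38 - 97) - 123) = sqrt((-92 - 126)/(-38 - 97) - 123) = sqrt(-218/(-135) - 123) = sqrt(-218*(-1/135) - 123) = sqrt(218/135 - 123) = sqrt(-16387/135) = I*sqrt(245805)/45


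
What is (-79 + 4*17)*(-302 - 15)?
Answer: 3487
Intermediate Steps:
(-79 + 4*17)*(-302 - 15) = (-79 + 68)*(-317) = -11*(-317) = 3487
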